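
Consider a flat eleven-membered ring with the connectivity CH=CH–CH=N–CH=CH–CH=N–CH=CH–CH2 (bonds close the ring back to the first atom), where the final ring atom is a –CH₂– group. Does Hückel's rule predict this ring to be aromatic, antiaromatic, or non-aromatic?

Non-aromatic

At the CH2 position, the tetrahedral CH₂ carbon is sp³ and has no p orbital in the ring π system; the ring's p-orbital overlap is broken there.
Without a continuous loop of overlapping p orbitals the Hückel electron count never comes into play.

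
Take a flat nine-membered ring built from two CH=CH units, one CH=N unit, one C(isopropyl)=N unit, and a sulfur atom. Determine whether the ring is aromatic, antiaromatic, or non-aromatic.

The p orbitals form a continuous loop: every atom in a ring double bond is sp² and brings one electron to the p orbital; each =N– nitrogen is pyridine-type (lone pair in the sp² plane, one electron in the p orbital); the sulfur donates one lone pair from its p orbital. The ring is fully conjugated.
π-electron count: 4 × 2 = 8 from the double-bond units + 2 from the S atom = 10.
With 10 π electrons (n = 2), the Hückel 4n+2 condition holds.

Aromatic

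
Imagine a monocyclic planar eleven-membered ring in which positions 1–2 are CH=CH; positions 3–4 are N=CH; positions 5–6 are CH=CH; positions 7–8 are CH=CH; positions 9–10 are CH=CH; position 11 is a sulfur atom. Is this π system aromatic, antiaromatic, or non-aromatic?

Antiaromatic

Every ring atom contributes a p orbital perpendicular to the ring (the double-bond atoms are sp², each contributing one p electron; each sp² =N– keeps its lone pair in-plane and puts one electron into the π system; the sulfur donates one lone pair from its p orbital), so the π system is cyclic and fully conjugated.
Tallying contributions gives 5 × 2 = 10 from the double-bond units + 2 from the S atom = 12.
With 12 = 4·3 π electrons, Hückel's rule classifies the planar ring as antiaromatic.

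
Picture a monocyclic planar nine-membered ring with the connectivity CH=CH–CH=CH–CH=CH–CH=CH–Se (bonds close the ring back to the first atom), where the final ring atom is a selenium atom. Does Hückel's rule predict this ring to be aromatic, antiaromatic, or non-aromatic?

Aromatic

Every ring atom contributes a p orbital perpendicular to the ring (each doubly-bonded ring atom is sp² with one p-orbital electron; the selenium donates one lone pair from its p orbital), so the π system is cyclic and fully conjugated.
π-electron count: 4 × 2 = 8 from the double-bond units + 2 from the Se atom = 10.
That gives a 4n+2 count (10, n = 2).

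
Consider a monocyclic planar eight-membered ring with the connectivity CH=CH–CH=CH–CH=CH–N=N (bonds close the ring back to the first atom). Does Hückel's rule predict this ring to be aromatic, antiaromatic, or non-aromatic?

The p orbitals form a continuous loop: the double-bond atoms are sp², each contributing one p electron; each sp² =N– keeps its lone pair in-plane and puts one electron into the π system. The ring is fully conjugated.
π-electron count: 4 × 2 = 8 from the 4 double-bond units.
With 8 = 4·2 π electrons, Hückel's rule classifies the planar ring as antiaromatic.

Antiaromatic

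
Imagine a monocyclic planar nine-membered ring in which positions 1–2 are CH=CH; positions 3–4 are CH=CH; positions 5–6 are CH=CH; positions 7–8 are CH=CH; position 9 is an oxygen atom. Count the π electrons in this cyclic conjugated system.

The p orbitals form a continuous loop: every atom in a ring double bond is sp² and brings one electron to the p orbital; the oxygen donates one lone pair from its p orbital. The ring is fully conjugated.
Tallying contributions gives 4 × 2 = 8 from the double-bond units + 2 from the O atom = 10.

10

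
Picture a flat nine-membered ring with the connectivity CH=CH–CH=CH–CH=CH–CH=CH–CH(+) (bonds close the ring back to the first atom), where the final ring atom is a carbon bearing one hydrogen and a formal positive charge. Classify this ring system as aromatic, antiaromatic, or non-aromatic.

Antiaromatic

Check conjugation: each doubly-bonded ring atom is sp² with one p-orbital electron; the carbocation has an empty p orbital — every position has a p orbital, so the cyclic π system is continuous.
Adding the contributions, 4 × 2 = 8 from the double-bond units + 0 from the CH(+) atom = 8.
8 = 4(2); a planar, fully conjugated 4n system is antiaromatic.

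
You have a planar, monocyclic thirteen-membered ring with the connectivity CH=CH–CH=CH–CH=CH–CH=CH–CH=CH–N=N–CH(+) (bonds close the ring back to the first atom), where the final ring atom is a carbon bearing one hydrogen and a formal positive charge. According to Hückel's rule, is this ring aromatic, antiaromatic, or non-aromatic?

Antiaromatic

The p orbitals form a continuous loop: each doubly-bonded ring atom is sp² with one p-orbital electron; the doubly-bonded nitrogens are pyridine-type — their lone pairs lie in the ring plane, leaving one electron in the p orbital; the carbocation has an empty p orbital. The ring is fully conjugated.
Counting π electrons: 6 × 2 = 12 from the double-bond units + 0 from the CH(+) atom = 12.
A 4n π count (12, n = 3) in a planar conjugated ring means antiaromatic.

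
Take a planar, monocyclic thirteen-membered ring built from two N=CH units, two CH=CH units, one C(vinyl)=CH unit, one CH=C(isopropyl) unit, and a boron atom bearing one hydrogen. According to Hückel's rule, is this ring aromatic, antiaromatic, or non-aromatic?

All ring atoms are sp² and supply a p orbital to the ring (the double-bond atoms are sp², each contributing one p electron; the doubly-bonded nitrogens are pyridine-type — their lone pairs lie in the ring plane, leaving one electron in the p orbital; the boron has an empty p orbital); the conjugation is uninterrupted.
π-electron count: 6 × 2 = 12 from the double-bond units + 0 from the BH atom = 12.
A 4n π count (12, n = 3) in a planar conjugated ring means antiaromatic.

Antiaromatic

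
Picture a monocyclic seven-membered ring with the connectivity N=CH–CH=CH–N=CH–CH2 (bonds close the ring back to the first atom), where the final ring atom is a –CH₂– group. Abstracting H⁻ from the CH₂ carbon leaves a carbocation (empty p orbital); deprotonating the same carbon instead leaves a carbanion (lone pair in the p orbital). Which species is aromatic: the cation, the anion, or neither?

The cation

In either ion the ring is fully conjugated: every atom, including the new sp² carbon, supplies a p orbital.
Cation: 3 × 2 + 0 = 6 π electrons → 4(1)+2, aromatic.
Anion: 3 × 2 + 2 = 8 π electrons → 4(2), antiaromatic.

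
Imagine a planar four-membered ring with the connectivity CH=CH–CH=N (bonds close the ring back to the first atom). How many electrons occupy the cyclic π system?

4

The p orbitals form a continuous loop: each doubly-bonded ring atom is sp² with one p-orbital electron; each sp² =N– keeps its lone pair in-plane and puts one electron into the π system. The ring is fully conjugated.
Counting π electrons: 2 × 2 = 4 from the 2 double-bond units.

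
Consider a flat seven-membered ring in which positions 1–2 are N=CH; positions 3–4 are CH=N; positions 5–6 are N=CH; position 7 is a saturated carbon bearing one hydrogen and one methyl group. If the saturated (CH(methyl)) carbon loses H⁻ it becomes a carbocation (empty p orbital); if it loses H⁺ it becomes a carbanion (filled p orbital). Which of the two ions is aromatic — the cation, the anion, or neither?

In either ion the ring is fully conjugated: every atom, including the new sp² carbon, supplies a p orbital.
Cation: 3 × 2 + 0 = 6 π electrons → 4(1)+2, aromatic.
Anion: 3 × 2 + 2 = 8 π electrons → 4(2), antiaromatic.

The cation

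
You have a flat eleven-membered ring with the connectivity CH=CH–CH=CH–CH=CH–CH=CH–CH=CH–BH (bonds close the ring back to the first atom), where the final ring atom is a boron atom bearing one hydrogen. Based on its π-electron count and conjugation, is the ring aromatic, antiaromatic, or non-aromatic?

Aromatic

The p orbitals form a continuous loop: every atom in a ring double bond is sp² and brings one electron to the p orbital; the boron has an empty p orbital. The ring is fully conjugated.
π-electron count: 5 × 2 = 10 from the double-bond units + 0 from the BH atom = 10.
10 = 4(2) + 2, which satisfies Hückel's 4n+2 rule.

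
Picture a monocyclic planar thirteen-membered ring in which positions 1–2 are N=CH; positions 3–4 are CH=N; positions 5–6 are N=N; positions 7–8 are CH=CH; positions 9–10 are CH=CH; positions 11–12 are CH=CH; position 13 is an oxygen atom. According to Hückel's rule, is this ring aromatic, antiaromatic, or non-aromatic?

The p orbitals form a continuous loop: each doubly-bonded ring atom is sp² with one p-orbital electron; each =N– nitrogen is pyridine-type (lone pair in the sp² plane, one electron in the p orbital); the oxygen donates one lone pair from its p orbital. The ring is fully conjugated.
π-electron count: 6 × 2 = 12 from the double-bond units + 2 from the O atom = 14.
Since 14 = 4·3 + 2, the ring meets the 4n+2 criterion.

Aromatic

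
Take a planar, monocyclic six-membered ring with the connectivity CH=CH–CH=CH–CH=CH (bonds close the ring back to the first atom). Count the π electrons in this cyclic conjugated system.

Check conjugation: every atom in a ring double bond is sp² and brings one electron to the p orbital — every position has a p orbital, so the cyclic π system is continuous.
Counting π electrons: 3 × 2 = 6 from the 3 double-bond units.
(The species described is benzene.)

6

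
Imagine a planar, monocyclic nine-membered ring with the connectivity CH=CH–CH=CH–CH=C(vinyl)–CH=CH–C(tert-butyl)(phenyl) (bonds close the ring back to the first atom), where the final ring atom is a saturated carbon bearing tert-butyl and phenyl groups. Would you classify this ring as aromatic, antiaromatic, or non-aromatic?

Non-aromatic

The C(tert-butyl)(phenyl) position has four σ bonds — that saturated carbon is sp³ and has no p orbital in the ring π system — so the cyclic conjugation is interrupted.
A ring that is not fully conjugated cannot be aromatic or antiaromatic regardless of its π-electron count.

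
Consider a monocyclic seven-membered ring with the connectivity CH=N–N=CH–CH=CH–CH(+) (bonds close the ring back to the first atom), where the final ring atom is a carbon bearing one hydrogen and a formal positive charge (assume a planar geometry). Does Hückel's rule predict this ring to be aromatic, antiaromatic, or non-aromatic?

Check conjugation: every atom in a ring double bond is sp² and brings one electron to the p orbital; each =N– nitrogen is pyridine-type (lone pair in the sp² plane, one electron in the p orbital); the carbocation has an empty p orbital — every position has a p orbital, so the cyclic π system is continuous.
Adding the contributions, 3 × 2 = 6 from the double-bond units + 0 from the CH(+) atom = 6.
That gives a 4n+2 count (6, n = 1).

Aromatic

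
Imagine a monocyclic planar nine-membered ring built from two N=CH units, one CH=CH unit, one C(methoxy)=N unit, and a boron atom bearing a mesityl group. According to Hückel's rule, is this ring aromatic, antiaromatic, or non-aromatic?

Every ring atom contributes a p orbital perpendicular to the ring (every atom in a ring double bond is sp² and brings one electron to the p orbital; the doubly-bonded nitrogens are pyridine-type — their lone pairs lie in the ring plane, leaving one electron in the p orbital; the boron has an empty p orbital), so the π system is cyclic and fully conjugated.
Counting π electrons: 4 × 2 = 8 from the double-bond units + 0 from the B(mesityl) atom = 8.
With 8 = 4·2 π electrons, Hückel's rule classifies the planar ring as antiaromatic.

Antiaromatic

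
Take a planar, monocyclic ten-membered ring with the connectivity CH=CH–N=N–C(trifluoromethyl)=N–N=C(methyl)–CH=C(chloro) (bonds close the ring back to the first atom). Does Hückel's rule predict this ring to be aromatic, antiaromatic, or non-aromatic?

All ring atoms are sp² and supply a p orbital to the ring (every atom in a ring double bond is sp² and brings one electron to the p orbital; each =N– nitrogen is pyridine-type (lone pair in the sp² plane, one electron in the p orbital)); the conjugation is uninterrupted.
Tallying contributions gives 5 × 2 = 10 from the 5 double-bond units.
With 10 π electrons (n = 2), the Hückel 4n+2 condition holds.

Aromatic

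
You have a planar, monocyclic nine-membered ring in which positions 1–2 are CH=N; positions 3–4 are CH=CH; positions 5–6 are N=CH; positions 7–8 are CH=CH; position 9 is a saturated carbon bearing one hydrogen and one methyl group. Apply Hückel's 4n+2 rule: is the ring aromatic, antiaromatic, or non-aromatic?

Non-aromatic

At the CH(methyl) position, that saturated carbon is sp³ and has no p orbital in the ring π system; the ring's p-orbital overlap is broken there.
A ring that is not fully conjugated cannot be aromatic or antiaromatic regardless of its π-electron count.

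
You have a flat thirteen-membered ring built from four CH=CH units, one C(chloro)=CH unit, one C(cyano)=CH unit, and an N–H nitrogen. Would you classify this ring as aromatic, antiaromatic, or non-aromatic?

The p orbitals form a continuous loop: each doubly-bonded ring atom is sp² with one p-orbital electron; the pyrrole-type nitrogen donates its lone pair from the p orbital. The ring is fully conjugated.
π-electron count: 6 × 2 = 12 from the double-bond units + 2 from the NH atom = 14.
With 14 π electrons (n = 3), the Hückel 4n+2 condition holds.

Aromatic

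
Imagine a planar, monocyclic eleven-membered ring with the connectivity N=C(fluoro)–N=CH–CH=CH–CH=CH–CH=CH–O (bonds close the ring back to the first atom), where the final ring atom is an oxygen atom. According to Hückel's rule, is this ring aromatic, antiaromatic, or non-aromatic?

Check conjugation: every atom in a ring double bond is sp² and brings one electron to the p orbital; each sp² =N– keeps its lone pair in-plane and puts one electron into the π system; the oxygen donates one lone pair from its p orbital — every position has a p orbital, so the cyclic π system is continuous.
Counting π electrons: 5 × 2 = 10 from the double-bond units + 2 from the O atom = 12.
12 = 4(3); a planar, fully conjugated 4n system is antiaromatic.

Antiaromatic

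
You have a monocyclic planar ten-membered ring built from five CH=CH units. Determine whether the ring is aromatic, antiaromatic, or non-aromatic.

Aromatic

Check conjugation: each doubly-bonded ring atom is sp² with one p-orbital electron — every position has a p orbital, so the cyclic π system is continuous.
Tallying contributions gives 5 × 2 = 10 from the 5 double-bond units.
10 = 4(2) + 2, which satisfies Hückel's 4n+2 rule.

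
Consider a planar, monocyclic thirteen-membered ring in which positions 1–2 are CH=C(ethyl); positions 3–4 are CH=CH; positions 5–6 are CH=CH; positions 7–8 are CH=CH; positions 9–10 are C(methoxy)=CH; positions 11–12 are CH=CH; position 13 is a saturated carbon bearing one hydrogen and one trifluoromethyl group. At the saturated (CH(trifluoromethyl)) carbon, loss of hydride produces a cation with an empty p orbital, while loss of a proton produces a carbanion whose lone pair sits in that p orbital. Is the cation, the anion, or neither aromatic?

The anion

In either ion the ring is fully conjugated: every atom, including the new sp² carbon, supplies a p orbital.
Cation: 6 × 2 + 0 = 12 π electrons → 4(3), antiaromatic.
Anion: 6 × 2 + 2 = 14 π electrons → 4(3)+2, aromatic.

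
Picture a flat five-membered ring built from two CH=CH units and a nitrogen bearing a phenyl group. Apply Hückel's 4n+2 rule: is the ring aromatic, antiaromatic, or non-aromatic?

Check conjugation: each doubly-bonded ring atom is sp² with one p-orbital electron; the pyrrole-type nitrogen donates its lone pair from the p orbital — every position has a p orbital, so the cyclic π system is continuous.
Adding the contributions, 2 × 2 = 4 from the double-bond units + 2 from the N(phenyl) atom = 6.
Since 6 = 4·1 + 2, the ring meets the 4n+2 criterion.

Aromatic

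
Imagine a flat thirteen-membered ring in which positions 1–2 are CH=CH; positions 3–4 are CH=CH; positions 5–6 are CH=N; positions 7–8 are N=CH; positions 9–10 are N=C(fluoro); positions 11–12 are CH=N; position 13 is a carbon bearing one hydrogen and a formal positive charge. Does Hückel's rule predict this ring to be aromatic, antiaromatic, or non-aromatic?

The p orbitals form a continuous loop: the double-bond atoms are sp², each contributing one p electron; the doubly-bonded nitrogens are pyridine-type — their lone pairs lie in the ring plane, leaving one electron in the p orbital; the carbocation has an empty p orbital. The ring is fully conjugated.
Tallying contributions gives 6 × 2 = 12 from the double-bond units + 0 from the CH(+) atom = 12.
12 is a 4n count (n = 3), so the planar conjugated ring is antiaromatic.

Antiaromatic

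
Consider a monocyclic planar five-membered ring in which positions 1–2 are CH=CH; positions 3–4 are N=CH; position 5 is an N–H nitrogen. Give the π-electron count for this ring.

6

Every ring atom contributes a p orbital perpendicular to the ring (every atom in a ring double bond is sp² and brings one electron to the p orbital; each sp² =N– keeps its lone pair in-plane and puts one electron into the π system; the pyrrole-type nitrogen donates its lone pair from the p orbital), so the π system is cyclic and fully conjugated.
π-electron count: 2 × 2 = 4 from the double-bond units + 2 from the NH atom = 6.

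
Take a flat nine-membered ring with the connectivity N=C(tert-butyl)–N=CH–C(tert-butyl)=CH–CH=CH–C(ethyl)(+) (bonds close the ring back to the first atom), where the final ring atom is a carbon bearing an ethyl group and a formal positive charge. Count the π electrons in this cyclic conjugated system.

Check conjugation: the double-bond atoms are sp², each contributing one p electron; each sp² =N– keeps its lone pair in-plane and puts one electron into the π system; the carbocation has an empty p orbital — every position has a p orbital, so the cyclic π system is continuous.
π-electron count: 4 × 2 = 8 from the double-bond units + 0 from the C(ethyl)(+) atom = 8.

8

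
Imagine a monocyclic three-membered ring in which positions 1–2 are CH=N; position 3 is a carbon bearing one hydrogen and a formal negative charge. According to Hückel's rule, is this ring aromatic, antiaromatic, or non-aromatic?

The p orbitals form a continuous loop: the double-bond atoms are sp², each contributing one p electron; each sp² =N– keeps its lone pair in-plane and puts one electron into the π system; the carbanion's lone pair occupies the p orbital. The ring is fully conjugated.
π-electron count: 1 × 2 = 2 from the double-bond unit + 2 from the CH(-) atom = 4.
With 4 = 4·1 π electrons, Hückel's rule classifies the planar ring as antiaromatic.

Antiaromatic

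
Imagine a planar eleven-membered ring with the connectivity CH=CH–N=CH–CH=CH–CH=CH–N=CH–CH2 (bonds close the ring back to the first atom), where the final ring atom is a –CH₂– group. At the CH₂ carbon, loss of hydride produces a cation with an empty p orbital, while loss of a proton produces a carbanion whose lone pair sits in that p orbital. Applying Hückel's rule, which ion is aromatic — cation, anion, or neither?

Both ions have a continuous loop of p orbitals — each ring atom is sp².
Cation: 5 × 2 + 0 = 10 π electrons → 4(2)+2, aromatic.
Anion: 5 × 2 + 2 = 12 π electrons → 4(3), antiaromatic.

The cation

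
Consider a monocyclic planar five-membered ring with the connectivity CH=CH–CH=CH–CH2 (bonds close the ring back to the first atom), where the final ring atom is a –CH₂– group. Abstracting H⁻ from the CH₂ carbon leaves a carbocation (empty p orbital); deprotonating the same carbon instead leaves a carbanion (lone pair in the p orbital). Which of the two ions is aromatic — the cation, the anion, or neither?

The anion

In both ions every ring atom is sp² and contributes a p orbital, so both rings are fully conjugated.
Cation: 2 × 2 + 0 = 4 π electrons → 4(1), antiaromatic.
Anion: 2 × 2 + 2 = 6 π electrons → 4(1)+2, aromatic.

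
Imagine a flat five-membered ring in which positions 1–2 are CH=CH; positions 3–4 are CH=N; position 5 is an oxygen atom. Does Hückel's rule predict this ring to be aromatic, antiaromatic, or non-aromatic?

All ring atoms are sp² and supply a p orbital to the ring (the double-bond atoms are sp², each contributing one p electron; each =N– nitrogen is pyridine-type (lone pair in the sp² plane, one electron in the p orbital); the oxygen donates one lone pair from its p orbital); the conjugation is uninterrupted.
Tallying contributions gives 2 × 2 = 4 from the double-bond units + 2 from the O atom = 6.
With 6 π electrons (n = 1), the Hückel 4n+2 condition holds.

Aromatic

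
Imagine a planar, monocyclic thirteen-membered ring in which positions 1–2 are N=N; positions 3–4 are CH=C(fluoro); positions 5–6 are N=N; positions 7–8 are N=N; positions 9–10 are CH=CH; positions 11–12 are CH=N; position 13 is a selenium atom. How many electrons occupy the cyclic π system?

14

Every ring atom contributes a p orbital perpendicular to the ring (every atom in a ring double bond is sp² and brings one electron to the p orbital; each =N– nitrogen is pyridine-type (lone pair in the sp² plane, one electron in the p orbital); the selenium donates one lone pair from its p orbital), so the π system is cyclic and fully conjugated.
Adding the contributions, 6 × 2 = 12 from the double-bond units + 2 from the Se atom = 14.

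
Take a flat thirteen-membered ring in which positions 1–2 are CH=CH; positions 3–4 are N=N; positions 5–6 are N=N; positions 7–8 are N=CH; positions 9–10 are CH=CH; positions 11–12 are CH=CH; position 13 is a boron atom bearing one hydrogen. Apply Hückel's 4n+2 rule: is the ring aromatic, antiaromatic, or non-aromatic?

Antiaromatic

The p orbitals form a continuous loop: each doubly-bonded ring atom is sp² with one p-orbital electron; each =N– nitrogen is pyridine-type (lone pair in the sp² plane, one electron in the p orbital); the boron has an empty p orbital. The ring is fully conjugated.
π-electron count: 6 × 2 = 12 from the double-bond units + 0 from the BH atom = 12.
A 4n π count (12, n = 3) in a planar conjugated ring means antiaromatic.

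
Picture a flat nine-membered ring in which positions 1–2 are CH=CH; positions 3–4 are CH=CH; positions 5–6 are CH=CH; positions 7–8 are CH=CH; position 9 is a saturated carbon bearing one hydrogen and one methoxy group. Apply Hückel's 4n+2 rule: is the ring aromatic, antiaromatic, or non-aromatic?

Non-aromatic

The CH(methoxy) carbon is saturated: that saturated carbon is sp³ and has no p orbital in the ring π system. Conjugation is not continuous around the ring.
Without a continuous loop of overlapping p orbitals the Hückel electron count never comes into play.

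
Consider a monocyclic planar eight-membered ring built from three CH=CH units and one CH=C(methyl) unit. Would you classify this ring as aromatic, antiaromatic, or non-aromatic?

Antiaromatic

Check conjugation: every atom in a ring double bond is sp² and brings one electron to the p orbital — every position has a p orbital, so the cyclic π system is continuous.
Tallying contributions gives 4 × 2 = 8 from the 4 double-bond units.
A 4n π count (8, n = 2) in a planar conjugated ring means antiaromatic.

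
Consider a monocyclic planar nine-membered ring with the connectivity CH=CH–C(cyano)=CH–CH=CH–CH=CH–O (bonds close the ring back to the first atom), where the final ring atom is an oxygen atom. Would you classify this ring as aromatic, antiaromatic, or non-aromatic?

Aromatic

All ring atoms are sp² and supply a p orbital to the ring (each doubly-bonded ring atom is sp² with one p-orbital electron; the oxygen donates one lone pair from its p orbital); the conjugation is uninterrupted.
Adding the contributions, 4 × 2 = 8 from the double-bond units + 2 from the O atom = 10.
With 10 π electrons (n = 2), the Hückel 4n+2 condition holds.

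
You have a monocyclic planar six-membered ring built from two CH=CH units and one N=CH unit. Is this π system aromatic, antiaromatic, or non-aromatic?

All ring atoms are sp² and supply a p orbital to the ring (the double-bond atoms are sp², each contributing one p electron; the doubly-bonded nitrogens are pyridine-type — their lone pairs lie in the ring plane, leaving one electron in the p orbital); the conjugation is uninterrupted.
Adding the contributions, 3 × 2 = 6 from the 3 double-bond units.
That gives a 4n+2 count (6, n = 1).

Aromatic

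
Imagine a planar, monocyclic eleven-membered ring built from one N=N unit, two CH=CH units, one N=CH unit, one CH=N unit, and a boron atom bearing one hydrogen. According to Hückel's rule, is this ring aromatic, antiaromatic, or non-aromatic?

Aromatic

All ring atoms are sp² and supply a p orbital to the ring (every atom in a ring double bond is sp² and brings one electron to the p orbital; each =N– nitrogen is pyridine-type (lone pair in the sp² plane, one electron in the p orbital); the boron has an empty p orbital); the conjugation is uninterrupted.
Counting π electrons: 5 × 2 = 10 from the double-bond units + 0 from the BH atom = 10.
With 10 π electrons (n = 2), the Hückel 4n+2 condition holds.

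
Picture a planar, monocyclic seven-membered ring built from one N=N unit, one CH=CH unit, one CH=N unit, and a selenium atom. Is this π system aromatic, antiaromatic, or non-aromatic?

Antiaromatic

All ring atoms are sp² and supply a p orbital to the ring (the double-bond atoms are sp², each contributing one p electron; each sp² =N– keeps its lone pair in-plane and puts one electron into the π system; the selenium donates one lone pair from its p orbital); the conjugation is uninterrupted.
π-electron count: 3 × 2 = 6 from the double-bond units + 2 from the Se atom = 8.
8 = 4(2); a planar, fully conjugated 4n system is antiaromatic.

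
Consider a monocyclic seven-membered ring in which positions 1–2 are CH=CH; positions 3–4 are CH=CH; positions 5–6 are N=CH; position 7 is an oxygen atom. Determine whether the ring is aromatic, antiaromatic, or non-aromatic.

All ring atoms are sp² and supply a p orbital to the ring (every atom in a ring double bond is sp² and brings one electron to the p orbital; the doubly-bonded nitrogens are pyridine-type — their lone pairs lie in the ring plane, leaving one electron in the p orbital; the oxygen donates one lone pair from its p orbital); the conjugation is uninterrupted.
Tallying contributions gives 3 × 2 = 6 from the double-bond units + 2 from the O atom = 8.
With 8 = 4·2 π electrons, Hückel's rule classifies the planar ring as antiaromatic.

Antiaromatic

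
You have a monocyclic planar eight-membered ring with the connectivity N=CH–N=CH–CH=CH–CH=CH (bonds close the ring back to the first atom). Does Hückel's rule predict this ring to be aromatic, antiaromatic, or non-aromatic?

Antiaromatic

Every ring atom contributes a p orbital perpendicular to the ring (each doubly-bonded ring atom is sp² with one p-orbital electron; each sp² =N– keeps its lone pair in-plane and puts one electron into the π system), so the π system is cyclic and fully conjugated.
Counting π electrons: 4 × 2 = 8 from the 4 double-bond units.
8 = 4(2); a planar, fully conjugated 4n system is antiaromatic.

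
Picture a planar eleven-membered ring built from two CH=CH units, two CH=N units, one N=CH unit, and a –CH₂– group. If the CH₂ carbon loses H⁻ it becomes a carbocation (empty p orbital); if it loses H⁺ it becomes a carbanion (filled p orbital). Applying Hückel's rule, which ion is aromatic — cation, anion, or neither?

Once that carbon is sp², every ring atom has a p orbital and both ions are fully conjugated.
Cation: 5 × 2 + 0 = 10 π electrons → 4(2)+2, aromatic.
Anion: 5 × 2 + 2 = 12 π electrons → 4(3), antiaromatic.

The cation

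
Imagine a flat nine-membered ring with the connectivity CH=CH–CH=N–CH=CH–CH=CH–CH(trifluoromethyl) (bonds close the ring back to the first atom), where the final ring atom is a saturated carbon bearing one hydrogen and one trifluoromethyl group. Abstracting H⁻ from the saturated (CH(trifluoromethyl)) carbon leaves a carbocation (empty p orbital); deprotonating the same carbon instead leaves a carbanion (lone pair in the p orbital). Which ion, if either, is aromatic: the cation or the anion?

Once that carbon is sp², every ring atom has a p orbital and both ions are fully conjugated.
Cation: 4 × 2 + 0 = 8 π electrons → 4(2), antiaromatic.
Anion: 4 × 2 + 2 = 10 π electrons → 4(2)+2, aromatic.

The anion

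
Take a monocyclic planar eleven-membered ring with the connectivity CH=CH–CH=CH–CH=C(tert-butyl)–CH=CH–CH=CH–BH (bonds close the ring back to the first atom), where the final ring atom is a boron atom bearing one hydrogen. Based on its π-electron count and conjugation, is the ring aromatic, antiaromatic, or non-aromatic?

Every ring atom contributes a p orbital perpendicular to the ring (each doubly-bonded ring atom is sp² with one p-orbital electron; the boron has an empty p orbital), so the π system is cyclic and fully conjugated.
Tallying contributions gives 5 × 2 = 10 from the double-bond units + 0 from the BH atom = 10.
That gives a 4n+2 count (10, n = 2).

Aromatic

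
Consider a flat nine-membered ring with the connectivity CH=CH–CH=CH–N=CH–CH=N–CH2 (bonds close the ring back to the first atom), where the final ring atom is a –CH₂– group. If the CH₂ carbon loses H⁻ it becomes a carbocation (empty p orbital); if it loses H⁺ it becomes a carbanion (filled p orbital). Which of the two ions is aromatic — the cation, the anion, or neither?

In both ions every ring atom is sp² and contributes a p orbital, so both rings are fully conjugated.
Cation: 4 × 2 + 0 = 8 π electrons → 4(2), antiaromatic.
Anion: 4 × 2 + 2 = 10 π electrons → 4(2)+2, aromatic.

The anion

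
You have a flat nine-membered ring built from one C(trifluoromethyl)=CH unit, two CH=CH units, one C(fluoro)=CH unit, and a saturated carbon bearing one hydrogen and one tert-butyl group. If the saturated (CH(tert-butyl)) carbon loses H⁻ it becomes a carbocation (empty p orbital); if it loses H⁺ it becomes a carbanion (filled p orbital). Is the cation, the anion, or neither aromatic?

The anion

In either ion the ring is fully conjugated: every atom, including the new sp² carbon, supplies a p orbital.
Cation: 4 × 2 + 0 = 8 π electrons → 4(2), antiaromatic.
Anion: 4 × 2 + 2 = 10 π electrons → 4(2)+2, aromatic.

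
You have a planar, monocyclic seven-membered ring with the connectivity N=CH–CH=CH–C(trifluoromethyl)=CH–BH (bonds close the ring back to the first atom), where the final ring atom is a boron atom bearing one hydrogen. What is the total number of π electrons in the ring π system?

Check conjugation: the double-bond atoms are sp², each contributing one p electron; each sp² =N– keeps its lone pair in-plane and puts one electron into the π system; the boron has an empty p orbital — every position has a p orbital, so the cyclic π system is continuous.
Tallying contributions gives 3 × 2 = 6 from the double-bond units + 0 from the BH atom = 6.

6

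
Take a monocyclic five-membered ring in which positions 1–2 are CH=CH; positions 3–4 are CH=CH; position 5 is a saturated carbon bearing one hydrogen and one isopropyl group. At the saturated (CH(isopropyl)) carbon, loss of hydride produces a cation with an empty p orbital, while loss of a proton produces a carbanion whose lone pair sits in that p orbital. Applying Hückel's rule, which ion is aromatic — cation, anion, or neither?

In both ions every ring atom is sp² and contributes a p orbital, so both rings are fully conjugated.
Cation: 2 × 2 + 0 = 4 π electrons → 4(1), antiaromatic.
Anion: 2 × 2 + 2 = 6 π electrons → 4(1)+2, aromatic.

The anion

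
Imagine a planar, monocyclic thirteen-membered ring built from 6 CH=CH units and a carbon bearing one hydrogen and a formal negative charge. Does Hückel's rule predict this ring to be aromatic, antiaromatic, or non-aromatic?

All ring atoms are sp² and supply a p orbital to the ring (every atom in a ring double bond is sp² and brings one electron to the p orbital; the carbanion's lone pair occupies the p orbital); the conjugation is uninterrupted.
π-electron count: 6 × 2 = 12 from the double-bond units + 2 from the CH(-) atom = 14.
14 = 4(3) + 2, which satisfies Hückel's 4n+2 rule.

Aromatic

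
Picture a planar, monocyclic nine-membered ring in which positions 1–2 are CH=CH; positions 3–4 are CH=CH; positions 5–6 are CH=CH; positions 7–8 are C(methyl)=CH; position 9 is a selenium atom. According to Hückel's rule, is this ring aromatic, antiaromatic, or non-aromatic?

Check conjugation: the double-bond atoms are sp², each contributing one p electron; the selenium donates one lone pair from its p orbital — every position has a p orbital, so the cyclic π system is continuous.
π-electron count: 4 × 2 = 8 from the double-bond units + 2 from the Se atom = 10.
10 = 4(2) + 2, which satisfies Hückel's 4n+2 rule.

Aromatic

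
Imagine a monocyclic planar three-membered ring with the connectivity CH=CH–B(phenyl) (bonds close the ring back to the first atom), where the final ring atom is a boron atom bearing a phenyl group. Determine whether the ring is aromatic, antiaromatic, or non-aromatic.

Aromatic

The p orbitals form a continuous loop: each doubly-bonded ring atom is sp² with one p-orbital electron; the boron has an empty p orbital. The ring is fully conjugated.
π-electron count: 1 × 2 = 2 from the double-bond unit + 0 from the B(phenyl) atom = 2.
With 2 π electrons (n = 0), the Hückel 4n+2 condition holds.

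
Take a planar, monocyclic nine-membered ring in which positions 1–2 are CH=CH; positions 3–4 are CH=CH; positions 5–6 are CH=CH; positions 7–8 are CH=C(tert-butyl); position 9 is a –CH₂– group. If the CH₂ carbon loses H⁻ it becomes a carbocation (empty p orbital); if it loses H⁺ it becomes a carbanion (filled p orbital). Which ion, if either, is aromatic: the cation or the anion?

In both ions every ring atom is sp² and contributes a p orbital, so both rings are fully conjugated.
Cation: 4 × 2 + 0 = 8 π electrons → 4(2), antiaromatic.
Anion: 4 × 2 + 2 = 10 π electrons → 4(2)+2, aromatic.

The anion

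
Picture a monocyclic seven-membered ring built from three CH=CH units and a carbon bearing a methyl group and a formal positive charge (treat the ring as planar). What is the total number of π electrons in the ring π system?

The p orbitals form a continuous loop: the double-bond atoms are sp², each contributing one p electron; the carbocation has an empty p orbital. The ring is fully conjugated.
Adding the contributions, 3 × 2 = 6 from the double-bond units + 0 from the C(methyl)(+) atom = 6.

6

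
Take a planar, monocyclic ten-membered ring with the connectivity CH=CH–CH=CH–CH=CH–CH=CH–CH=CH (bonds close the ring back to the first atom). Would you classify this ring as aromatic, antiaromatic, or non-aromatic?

Every ring atom contributes a p orbital perpendicular to the ring (every atom in a ring double bond is sp² and brings one electron to the p orbital), so the π system is cyclic and fully conjugated.
Tallying contributions gives 5 × 2 = 10 from the 5 double-bond units.
Since 10 = 4·2 + 2, the ring meets the 4n+2 criterion.

Aromatic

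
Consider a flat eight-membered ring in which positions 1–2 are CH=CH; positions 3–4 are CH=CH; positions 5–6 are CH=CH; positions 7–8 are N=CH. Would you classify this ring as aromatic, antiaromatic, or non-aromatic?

The p orbitals form a continuous loop: every atom in a ring double bond is sp² and brings one electron to the p orbital; each sp² =N– keeps its lone pair in-plane and puts one electron into the π system. The ring is fully conjugated.
π-electron count: 4 × 2 = 8 from the 4 double-bond units.
8 = 4(2); a planar, fully conjugated 4n system is antiaromatic.

Antiaromatic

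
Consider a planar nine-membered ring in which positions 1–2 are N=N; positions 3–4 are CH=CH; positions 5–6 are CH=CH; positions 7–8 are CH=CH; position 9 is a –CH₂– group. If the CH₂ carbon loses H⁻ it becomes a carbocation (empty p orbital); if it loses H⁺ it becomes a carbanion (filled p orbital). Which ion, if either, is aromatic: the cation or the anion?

Both ions have a continuous loop of p orbitals — each ring atom is sp².
Cation: 4 × 2 + 0 = 8 π electrons → 4(2), antiaromatic.
Anion: 4 × 2 + 2 = 10 π electrons → 4(2)+2, aromatic.

The anion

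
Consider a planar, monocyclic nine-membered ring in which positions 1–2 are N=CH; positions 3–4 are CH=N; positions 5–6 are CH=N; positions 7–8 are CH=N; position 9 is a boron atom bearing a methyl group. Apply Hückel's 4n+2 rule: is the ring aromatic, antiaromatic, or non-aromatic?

The p orbitals form a continuous loop: the double-bond atoms are sp², each contributing one p electron; the doubly-bonded nitrogens are pyridine-type — their lone pairs lie in the ring plane, leaving one electron in the p orbital; the boron has an empty p orbital. The ring is fully conjugated.
Adding the contributions, 4 × 2 = 8 from the double-bond units + 0 from the B(methyl) atom = 8.
8 is a 4n count (n = 2), so the planar conjugated ring is antiaromatic.

Antiaromatic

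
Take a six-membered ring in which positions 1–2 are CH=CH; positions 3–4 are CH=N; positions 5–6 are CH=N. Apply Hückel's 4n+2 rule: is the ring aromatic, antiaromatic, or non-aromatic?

Aromatic

Check conjugation: the double-bond atoms are sp², each contributing one p electron; each =N– nitrogen is pyridine-type (lone pair in the sp² plane, one electron in the p orbital) — every position has a p orbital, so the cyclic π system is continuous.
Tallying contributions gives 3 × 2 = 6 from the 3 double-bond units.
That gives a 4n+2 count (6, n = 1).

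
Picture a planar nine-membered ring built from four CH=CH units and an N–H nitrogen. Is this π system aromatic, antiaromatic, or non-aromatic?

Aromatic

The p orbitals form a continuous loop: every atom in a ring double bond is sp² and brings one electron to the p orbital; the pyrrole-type nitrogen donates its lone pair from the p orbital. The ring is fully conjugated.
π-electron count: 4 × 2 = 8 from the double-bond units + 2 from the NH atom = 10.
Since 10 = 4·2 + 2, the ring meets the 4n+2 criterion.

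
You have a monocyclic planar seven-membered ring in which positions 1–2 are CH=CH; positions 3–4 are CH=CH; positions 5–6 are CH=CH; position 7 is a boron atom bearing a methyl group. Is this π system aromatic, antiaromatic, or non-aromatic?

Aromatic

Every ring atom contributes a p orbital perpendicular to the ring (each doubly-bonded ring atom is sp² with one p-orbital electron; the boron has an empty p orbital), so the π system is cyclic and fully conjugated.
Adding the contributions, 3 × 2 = 6 from the double-bond units + 0 from the B(methyl) atom = 6.
With 6 π electrons (n = 1), the Hückel 4n+2 condition holds.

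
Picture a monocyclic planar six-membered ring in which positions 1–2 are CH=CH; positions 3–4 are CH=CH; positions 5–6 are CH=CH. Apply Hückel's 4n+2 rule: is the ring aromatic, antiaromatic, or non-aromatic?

Aromatic

The p orbitals form a continuous loop: the double-bond atoms are sp², each contributing one p electron. The ring is fully conjugated.
Counting π electrons: 3 × 2 = 6 from the 3 double-bond units.
With 6 π electrons (n = 1), the Hückel 4n+2 condition holds.
This is benzene.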